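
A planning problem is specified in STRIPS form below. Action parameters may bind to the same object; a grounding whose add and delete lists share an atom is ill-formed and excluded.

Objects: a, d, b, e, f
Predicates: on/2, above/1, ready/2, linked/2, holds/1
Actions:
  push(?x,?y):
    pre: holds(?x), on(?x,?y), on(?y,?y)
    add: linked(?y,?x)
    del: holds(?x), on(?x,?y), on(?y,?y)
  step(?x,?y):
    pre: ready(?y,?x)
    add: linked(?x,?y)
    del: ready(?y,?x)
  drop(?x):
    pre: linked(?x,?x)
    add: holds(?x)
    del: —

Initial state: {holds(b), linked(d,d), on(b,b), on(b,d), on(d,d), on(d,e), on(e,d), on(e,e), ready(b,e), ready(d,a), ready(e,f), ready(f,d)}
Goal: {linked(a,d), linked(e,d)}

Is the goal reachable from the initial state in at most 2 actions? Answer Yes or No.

No

1. step(a,d)  →  {holds(b), linked(a,d), linked(d,d), on(b,b), on(b,d), on(d,d), on(d,e), on(e,d), on(e,e), ready(b,e), ready(e,f), ready(f,d)}
2. drop(d)  →  {holds(b), holds(d), linked(a,d), linked(d,d), on(b,b), on(b,d), on(d,d), on(d,e), on(e,d), on(e,e), ready(b,e), ready(e,f), ready(f,d)}
3. push(d,e)  →  {holds(b), linked(a,d), linked(d,d), linked(e,d), on(b,b), on(b,d), on(d,d), on(e,d), ready(b,e), ready(e,f), ready(f,d)}
optimal plan length = 3; 3 > 2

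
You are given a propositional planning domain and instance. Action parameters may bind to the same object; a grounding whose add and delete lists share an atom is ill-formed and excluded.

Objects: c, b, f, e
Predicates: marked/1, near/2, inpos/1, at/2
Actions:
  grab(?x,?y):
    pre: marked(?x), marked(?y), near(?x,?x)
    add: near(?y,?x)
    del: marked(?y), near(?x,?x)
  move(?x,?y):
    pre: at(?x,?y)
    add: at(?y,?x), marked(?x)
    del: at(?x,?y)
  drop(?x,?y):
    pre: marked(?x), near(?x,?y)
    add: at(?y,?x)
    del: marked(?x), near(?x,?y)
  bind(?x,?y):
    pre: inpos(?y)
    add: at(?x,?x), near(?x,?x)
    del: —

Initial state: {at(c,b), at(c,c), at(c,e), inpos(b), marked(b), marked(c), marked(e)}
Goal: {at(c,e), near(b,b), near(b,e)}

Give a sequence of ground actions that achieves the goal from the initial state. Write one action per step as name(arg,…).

1. bind(b,b)  →  {at(b,b), at(c,b), at(c,c), at(c,e), inpos(b), marked(b), marked(c), marked(e), near(b,b)}
2. bind(e,b)  →  {at(b,b), at(c,b), at(c,c), at(c,e), at(e,e), inpos(b), marked(b), marked(c), marked(e), near(b,b), near(e,e)}
3. grab(e,b)  →  {at(b,b), at(c,b), at(c,c), at(c,e), at(e,e), inpos(b), marked(c), marked(e), near(b,b), near(b,e)}

bind(b,b); bind(e,b); grab(e,b)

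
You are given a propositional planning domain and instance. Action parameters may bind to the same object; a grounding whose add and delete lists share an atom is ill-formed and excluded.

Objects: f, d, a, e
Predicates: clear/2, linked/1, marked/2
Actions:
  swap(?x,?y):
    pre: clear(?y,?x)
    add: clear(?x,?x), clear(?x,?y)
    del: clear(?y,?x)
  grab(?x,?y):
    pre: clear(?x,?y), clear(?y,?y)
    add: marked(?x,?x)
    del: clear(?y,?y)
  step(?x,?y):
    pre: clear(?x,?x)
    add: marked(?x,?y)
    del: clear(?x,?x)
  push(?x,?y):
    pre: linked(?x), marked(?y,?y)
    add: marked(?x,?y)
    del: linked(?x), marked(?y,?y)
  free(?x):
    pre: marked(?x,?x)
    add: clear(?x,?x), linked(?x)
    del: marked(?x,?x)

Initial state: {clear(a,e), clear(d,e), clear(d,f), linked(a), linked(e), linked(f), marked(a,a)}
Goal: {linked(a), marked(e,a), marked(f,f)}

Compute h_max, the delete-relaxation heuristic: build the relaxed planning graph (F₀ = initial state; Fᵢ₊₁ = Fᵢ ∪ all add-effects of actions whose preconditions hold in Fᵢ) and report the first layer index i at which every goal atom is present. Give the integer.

2

F0 = init (7 atoms)
F1 = F0 ∪ {clear(a,a), clear(e,a), clear(e,d), clear(e,e), clear(f,d), clear(f,f), marked(e,a), marked(f,a)}  (15 atoms)
F2 = F1 ∪ {clear(d,d), marked(a,d), marked(a,e), marked(a,f), marked(d,d), marked(e,d), marked(e,e), marked(e,f), marked(f,d), marked(f,e), marked(f,f)}  (26 atoms)
goal ⊆ F2  ⇒  h_max = 2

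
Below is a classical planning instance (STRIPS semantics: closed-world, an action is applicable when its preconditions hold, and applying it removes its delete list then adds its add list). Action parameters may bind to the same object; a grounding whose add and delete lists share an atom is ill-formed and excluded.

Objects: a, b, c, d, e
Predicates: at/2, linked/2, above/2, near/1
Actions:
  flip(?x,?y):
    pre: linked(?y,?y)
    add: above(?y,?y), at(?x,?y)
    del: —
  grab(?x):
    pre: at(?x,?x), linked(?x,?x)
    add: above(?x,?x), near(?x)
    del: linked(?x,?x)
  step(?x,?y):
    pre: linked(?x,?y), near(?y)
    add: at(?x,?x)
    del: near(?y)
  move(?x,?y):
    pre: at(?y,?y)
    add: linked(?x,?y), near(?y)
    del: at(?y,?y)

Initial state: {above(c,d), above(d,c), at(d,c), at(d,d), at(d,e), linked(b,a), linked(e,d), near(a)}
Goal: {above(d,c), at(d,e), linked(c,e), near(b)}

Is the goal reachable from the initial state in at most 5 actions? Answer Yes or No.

1. step(b,a)  →  {above(c,d), above(d,c), at(b,b), at(d,c), at(d,d), at(d,e), linked(b,a), linked(e,d)}
2. move(a,b)  →  {above(c,d), above(d,c), at(d,c), at(d,d), at(d,e), linked(a,b), linked(b,a), linked(e,d), near(b)}
3. move(a,d)  →  {above(c,d), above(d,c), at(d,c), at(d,e), linked(a,b), linked(a,d), linked(b,a), linked(e,d), near(b), near(d)}
4. step(e,d)  →  {above(c,d), above(d,c), at(d,c), at(d,e), at(e,e), linked(a,b), linked(a,d), linked(b,a), linked(e,d), near(b)}
5. move(c,e)  →  {above(c,d), above(d,c), at(d,c), at(d,e), linked(a,b), linked(a,d), linked(b,a), linked(c,e), linked(e,d), near(b), near(e)}
optimal plan length = 5; 5 ≤ 5

Yes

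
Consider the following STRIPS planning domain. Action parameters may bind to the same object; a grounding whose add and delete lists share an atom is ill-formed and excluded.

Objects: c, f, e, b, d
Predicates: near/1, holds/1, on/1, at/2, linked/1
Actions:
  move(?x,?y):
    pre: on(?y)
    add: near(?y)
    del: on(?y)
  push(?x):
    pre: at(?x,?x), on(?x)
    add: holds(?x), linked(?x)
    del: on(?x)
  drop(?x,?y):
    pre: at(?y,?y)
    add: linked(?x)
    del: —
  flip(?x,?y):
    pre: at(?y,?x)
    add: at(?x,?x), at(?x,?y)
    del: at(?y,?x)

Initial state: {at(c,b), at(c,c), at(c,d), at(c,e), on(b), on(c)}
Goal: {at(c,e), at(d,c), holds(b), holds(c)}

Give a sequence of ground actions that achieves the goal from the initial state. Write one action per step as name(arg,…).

push(c); flip(b,c); push(b); flip(d,c)

1. push(c)  →  {at(c,b), at(c,c), at(c,d), at(c,e), holds(c), linked(c), on(b)}
2. flip(b,c)  →  {at(b,b), at(b,c), at(c,c), at(c,d), at(c,e), holds(c), linked(c), on(b)}
3. push(b)  →  {at(b,b), at(b,c), at(c,c), at(c,d), at(c,e), holds(b), holds(c), linked(b), linked(c)}
4. flip(d,c)  →  {at(b,b), at(b,c), at(c,c), at(c,e), at(d,c), at(d,d), holds(b), holds(c), linked(b), linked(c)}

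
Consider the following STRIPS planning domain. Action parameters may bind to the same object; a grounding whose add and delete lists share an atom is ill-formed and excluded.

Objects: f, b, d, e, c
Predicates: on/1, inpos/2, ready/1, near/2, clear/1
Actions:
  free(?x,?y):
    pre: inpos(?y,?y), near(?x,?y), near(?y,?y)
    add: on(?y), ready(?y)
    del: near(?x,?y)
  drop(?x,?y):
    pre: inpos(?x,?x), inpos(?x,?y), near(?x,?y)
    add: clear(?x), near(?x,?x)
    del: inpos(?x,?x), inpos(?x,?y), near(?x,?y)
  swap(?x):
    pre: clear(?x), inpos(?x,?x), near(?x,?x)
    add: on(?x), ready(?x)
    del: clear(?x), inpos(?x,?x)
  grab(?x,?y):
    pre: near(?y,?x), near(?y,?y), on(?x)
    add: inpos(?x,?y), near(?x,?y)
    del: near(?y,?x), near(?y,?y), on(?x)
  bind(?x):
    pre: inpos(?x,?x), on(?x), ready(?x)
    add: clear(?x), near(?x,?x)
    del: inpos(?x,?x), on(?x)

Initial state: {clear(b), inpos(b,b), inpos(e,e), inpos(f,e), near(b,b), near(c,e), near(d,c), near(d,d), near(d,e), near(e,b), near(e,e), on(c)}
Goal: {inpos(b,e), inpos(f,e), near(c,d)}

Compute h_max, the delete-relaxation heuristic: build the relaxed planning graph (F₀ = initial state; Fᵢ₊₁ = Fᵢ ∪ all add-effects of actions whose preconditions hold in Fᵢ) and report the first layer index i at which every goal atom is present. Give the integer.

2

F0 = init (12 atoms)
F1 = F0 ∪ {inpos(c,d), near(c,d), on(b), on(e), ready(b), ready(e)}  (18 atoms)
F2 = F1 ∪ {clear(e), inpos(b,e), inpos(e,d), near(b,e), near(e,d)}  (23 atoms)
goal ⊆ F2  ⇒  h_max = 2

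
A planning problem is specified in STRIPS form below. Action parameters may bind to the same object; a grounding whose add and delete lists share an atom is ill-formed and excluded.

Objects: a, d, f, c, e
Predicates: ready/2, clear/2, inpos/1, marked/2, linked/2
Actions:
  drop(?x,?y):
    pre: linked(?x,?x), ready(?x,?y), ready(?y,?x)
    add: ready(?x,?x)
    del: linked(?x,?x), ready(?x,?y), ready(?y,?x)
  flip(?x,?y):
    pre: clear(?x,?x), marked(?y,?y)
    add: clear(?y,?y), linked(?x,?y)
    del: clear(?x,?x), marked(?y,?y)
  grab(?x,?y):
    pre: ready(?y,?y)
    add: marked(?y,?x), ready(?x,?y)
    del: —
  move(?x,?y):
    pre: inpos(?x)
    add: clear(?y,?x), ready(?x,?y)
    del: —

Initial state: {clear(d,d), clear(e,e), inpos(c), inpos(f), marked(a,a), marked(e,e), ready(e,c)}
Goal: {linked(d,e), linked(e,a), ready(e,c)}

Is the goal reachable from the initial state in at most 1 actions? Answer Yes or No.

No

1. flip(d,e)  →  {clear(e,e), inpos(c), inpos(f), linked(d,e), marked(a,a), ready(e,c)}
2. flip(e,a)  →  {clear(a,a), inpos(c), inpos(f), linked(d,e), linked(e,a), ready(e,c)}
optimal plan length = 2; 2 > 1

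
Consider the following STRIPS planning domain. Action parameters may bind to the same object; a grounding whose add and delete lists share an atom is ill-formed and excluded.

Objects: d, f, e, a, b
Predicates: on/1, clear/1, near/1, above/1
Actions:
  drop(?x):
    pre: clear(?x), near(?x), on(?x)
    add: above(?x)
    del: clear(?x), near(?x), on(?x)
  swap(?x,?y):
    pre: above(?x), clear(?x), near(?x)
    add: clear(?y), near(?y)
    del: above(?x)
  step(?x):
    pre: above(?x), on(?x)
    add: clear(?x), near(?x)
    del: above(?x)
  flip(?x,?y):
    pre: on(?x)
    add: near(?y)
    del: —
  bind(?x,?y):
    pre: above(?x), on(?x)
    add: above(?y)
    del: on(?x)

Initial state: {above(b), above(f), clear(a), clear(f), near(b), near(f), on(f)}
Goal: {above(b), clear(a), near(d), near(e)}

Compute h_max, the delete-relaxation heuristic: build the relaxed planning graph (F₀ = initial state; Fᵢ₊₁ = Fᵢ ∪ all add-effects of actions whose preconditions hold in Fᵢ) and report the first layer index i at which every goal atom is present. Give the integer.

F0 = init (7 atoms)
F1 = F0 ∪ {above(a), above(d), above(e), clear(b), clear(d), clear(e), near(a), near(d), near(e)}  (16 atoms)
goal ⊆ F1  ⇒  h_max = 1

1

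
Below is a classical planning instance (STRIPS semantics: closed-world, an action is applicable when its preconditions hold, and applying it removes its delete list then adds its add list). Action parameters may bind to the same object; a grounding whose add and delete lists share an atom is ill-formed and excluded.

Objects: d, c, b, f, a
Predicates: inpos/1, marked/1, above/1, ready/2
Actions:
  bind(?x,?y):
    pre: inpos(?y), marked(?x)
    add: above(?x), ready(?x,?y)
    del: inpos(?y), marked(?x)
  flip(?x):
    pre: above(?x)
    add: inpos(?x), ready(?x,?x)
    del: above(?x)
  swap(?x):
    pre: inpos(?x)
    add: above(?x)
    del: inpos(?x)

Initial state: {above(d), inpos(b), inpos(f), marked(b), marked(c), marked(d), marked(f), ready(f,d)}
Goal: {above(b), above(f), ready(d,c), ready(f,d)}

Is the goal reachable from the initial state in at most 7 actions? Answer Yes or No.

Yes

1. bind(c,b)  →  {above(c), above(d), inpos(f), marked(b), marked(d), marked(f), ready(c,b), ready(f,d)}
2. bind(b,f)  →  {above(b), above(c), above(d), marked(d), marked(f), ready(b,f), ready(c,b), ready(f,d)}
3. flip(d)  →  {above(b), above(c), inpos(d), marked(d), marked(f), ready(b,f), ready(c,b), ready(d,d), ready(f,d)}
4. bind(f,d)  →  {above(b), above(c), above(f), marked(d), ready(b,f), ready(c,b), ready(d,d), ready(f,d)}
5. flip(c)  →  {above(b), above(f), inpos(c), marked(d), ready(b,f), ready(c,b), ready(c,c), ready(d,d), ready(f,d)}
6. bind(d,c)  →  {above(b), above(d), above(f), ready(b,f), ready(c,b), ready(c,c), ready(d,c), ready(d,d), ready(f,d)}
optimal plan length = 6; 6 ≤ 7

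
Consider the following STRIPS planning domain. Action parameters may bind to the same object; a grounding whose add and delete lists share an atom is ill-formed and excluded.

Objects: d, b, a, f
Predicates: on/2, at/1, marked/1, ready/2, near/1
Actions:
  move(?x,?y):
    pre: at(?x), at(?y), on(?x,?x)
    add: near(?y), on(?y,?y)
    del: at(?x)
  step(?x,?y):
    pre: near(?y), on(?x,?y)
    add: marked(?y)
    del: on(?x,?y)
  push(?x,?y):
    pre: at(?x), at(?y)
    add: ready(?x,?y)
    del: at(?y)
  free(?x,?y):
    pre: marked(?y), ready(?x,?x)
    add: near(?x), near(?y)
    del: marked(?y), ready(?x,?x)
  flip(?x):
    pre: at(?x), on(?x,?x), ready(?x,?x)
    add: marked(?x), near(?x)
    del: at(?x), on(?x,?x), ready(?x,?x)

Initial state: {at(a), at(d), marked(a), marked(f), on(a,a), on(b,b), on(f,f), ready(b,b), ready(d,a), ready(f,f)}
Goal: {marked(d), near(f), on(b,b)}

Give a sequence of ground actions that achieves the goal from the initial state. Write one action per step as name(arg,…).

1. move(a,d)  →  {at(d), marked(a), marked(f), near(d), on(a,a), on(b,b), on(d,d), on(f,f), ready(b,b), ready(d,a), ready(f,f)}
2. step(d,d)  →  {at(d), marked(a), marked(d), marked(f), near(d), on(a,a), on(b,b), on(f,f), ready(b,b), ready(d,a), ready(f,f)}
3. free(b,f)  →  {at(d), marked(a), marked(d), near(b), near(d), near(f), on(a,a), on(b,b), on(f,f), ready(d,a), ready(f,f)}

move(a,d); step(d,d); free(b,f)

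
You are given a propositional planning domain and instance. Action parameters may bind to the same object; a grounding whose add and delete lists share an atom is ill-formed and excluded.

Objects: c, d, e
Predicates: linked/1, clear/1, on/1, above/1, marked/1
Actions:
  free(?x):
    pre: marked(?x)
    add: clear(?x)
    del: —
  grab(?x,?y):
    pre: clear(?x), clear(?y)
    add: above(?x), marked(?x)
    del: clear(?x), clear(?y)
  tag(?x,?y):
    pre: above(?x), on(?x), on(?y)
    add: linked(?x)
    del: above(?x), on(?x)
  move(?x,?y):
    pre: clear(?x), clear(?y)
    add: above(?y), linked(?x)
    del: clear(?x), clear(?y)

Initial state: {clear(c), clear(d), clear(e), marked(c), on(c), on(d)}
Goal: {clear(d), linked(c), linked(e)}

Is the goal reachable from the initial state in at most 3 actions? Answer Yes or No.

Yes

1. move(c,c)  →  {above(c), clear(d), clear(e), linked(c), marked(c), on(c), on(d)}
2. move(e,e)  →  {above(c), above(e), clear(d), linked(c), linked(e), marked(c), on(c), on(d)}
optimal plan length = 2; 2 ≤ 3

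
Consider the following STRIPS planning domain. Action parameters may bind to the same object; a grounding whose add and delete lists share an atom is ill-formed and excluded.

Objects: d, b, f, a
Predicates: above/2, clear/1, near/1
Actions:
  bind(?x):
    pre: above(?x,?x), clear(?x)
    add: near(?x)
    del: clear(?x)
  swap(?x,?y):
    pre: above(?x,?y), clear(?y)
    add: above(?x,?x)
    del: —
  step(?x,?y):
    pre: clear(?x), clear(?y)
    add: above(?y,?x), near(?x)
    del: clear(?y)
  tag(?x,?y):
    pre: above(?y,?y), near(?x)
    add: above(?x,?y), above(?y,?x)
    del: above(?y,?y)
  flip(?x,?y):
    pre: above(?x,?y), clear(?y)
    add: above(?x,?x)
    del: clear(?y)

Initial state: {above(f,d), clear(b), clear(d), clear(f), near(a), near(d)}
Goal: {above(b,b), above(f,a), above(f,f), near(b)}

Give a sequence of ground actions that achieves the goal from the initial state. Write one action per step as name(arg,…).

1. swap(f,d)  →  {above(f,d), above(f,f), clear(b), clear(d), clear(f), near(a), near(d)}
2. step(b,b)  →  {above(b,b), above(f,d), above(f,f), clear(d), clear(f), near(a), near(b), near(d)}
3. tag(a,f)  →  {above(a,f), above(b,b), above(f,a), above(f,d), clear(d), clear(f), near(a), near(b), near(d)}
4. swap(f,d)  →  {above(a,f), above(b,b), above(f,a), above(f,d), above(f,f), clear(d), clear(f), near(a), near(b), near(d)}

swap(f,d); step(b,b); tag(a,f); swap(f,d)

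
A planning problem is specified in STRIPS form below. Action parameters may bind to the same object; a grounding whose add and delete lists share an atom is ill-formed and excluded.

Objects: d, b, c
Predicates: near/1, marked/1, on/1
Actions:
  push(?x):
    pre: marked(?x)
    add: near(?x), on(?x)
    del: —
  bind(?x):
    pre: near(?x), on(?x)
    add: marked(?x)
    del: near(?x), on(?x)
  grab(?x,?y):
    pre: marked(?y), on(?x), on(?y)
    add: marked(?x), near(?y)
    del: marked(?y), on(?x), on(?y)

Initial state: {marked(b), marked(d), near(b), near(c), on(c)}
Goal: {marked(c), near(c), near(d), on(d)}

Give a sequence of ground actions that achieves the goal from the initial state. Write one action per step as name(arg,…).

push(d); push(b); grab(c,b)

1. push(d)  →  {marked(b), marked(d), near(b), near(c), near(d), on(c), on(d)}
2. push(b)  →  {marked(b), marked(d), near(b), near(c), near(d), on(b), on(c), on(d)}
3. grab(c,b)  →  {marked(c), marked(d), near(b), near(c), near(d), on(d)}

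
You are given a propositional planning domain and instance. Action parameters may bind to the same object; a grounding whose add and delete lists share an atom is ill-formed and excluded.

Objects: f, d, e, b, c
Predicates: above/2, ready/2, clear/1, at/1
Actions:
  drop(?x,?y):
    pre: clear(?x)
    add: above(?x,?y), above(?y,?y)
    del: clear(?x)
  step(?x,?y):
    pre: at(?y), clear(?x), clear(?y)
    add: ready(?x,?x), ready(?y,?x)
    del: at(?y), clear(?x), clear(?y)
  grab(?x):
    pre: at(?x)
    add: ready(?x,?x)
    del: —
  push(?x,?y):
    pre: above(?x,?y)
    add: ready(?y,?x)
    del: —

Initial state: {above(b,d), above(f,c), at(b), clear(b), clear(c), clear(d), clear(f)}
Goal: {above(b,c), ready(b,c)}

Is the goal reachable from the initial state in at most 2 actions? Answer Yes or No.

1. drop(b,c)  →  {above(b,c), above(b,d), above(c,c), above(f,c), at(b), clear(c), clear(d), clear(f)}
2. drop(c,b)  →  {above(b,b), above(b,c), above(b,d), above(c,b), above(c,c), above(f,c), at(b), clear(d), clear(f)}
3. push(c,b)  →  {above(b,b), above(b,c), above(b,d), above(c,b), above(c,c), above(f,c), at(b), clear(d), clear(f), ready(b,c)}
optimal plan length = 3; 3 > 2

No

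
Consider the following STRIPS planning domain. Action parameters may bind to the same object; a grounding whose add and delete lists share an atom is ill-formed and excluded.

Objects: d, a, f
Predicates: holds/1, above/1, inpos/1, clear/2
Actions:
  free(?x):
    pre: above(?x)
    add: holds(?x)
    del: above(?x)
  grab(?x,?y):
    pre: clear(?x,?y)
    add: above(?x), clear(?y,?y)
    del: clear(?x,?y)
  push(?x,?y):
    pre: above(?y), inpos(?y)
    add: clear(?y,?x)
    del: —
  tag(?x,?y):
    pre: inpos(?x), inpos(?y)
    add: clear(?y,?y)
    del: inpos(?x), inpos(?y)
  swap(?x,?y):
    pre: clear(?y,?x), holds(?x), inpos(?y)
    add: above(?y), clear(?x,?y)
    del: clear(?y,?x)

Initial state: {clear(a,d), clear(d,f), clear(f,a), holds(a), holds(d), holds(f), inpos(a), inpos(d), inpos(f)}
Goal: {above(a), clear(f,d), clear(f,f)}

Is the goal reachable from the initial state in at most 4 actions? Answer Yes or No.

1. grab(a,d)  →  {above(a), clear(d,d), clear(d,f), clear(f,a), holds(a), holds(d), holds(f), inpos(a), inpos(d), inpos(f)}
2. tag(a,f)  →  {above(a), clear(d,d), clear(d,f), clear(f,a), clear(f,f), holds(a), holds(d), holds(f), inpos(d)}
3. swap(f,d)  →  {above(a), above(d), clear(d,d), clear(f,a), clear(f,d), clear(f,f), holds(a), holds(d), holds(f), inpos(d)}
optimal plan length = 3; 3 ≤ 4

Yes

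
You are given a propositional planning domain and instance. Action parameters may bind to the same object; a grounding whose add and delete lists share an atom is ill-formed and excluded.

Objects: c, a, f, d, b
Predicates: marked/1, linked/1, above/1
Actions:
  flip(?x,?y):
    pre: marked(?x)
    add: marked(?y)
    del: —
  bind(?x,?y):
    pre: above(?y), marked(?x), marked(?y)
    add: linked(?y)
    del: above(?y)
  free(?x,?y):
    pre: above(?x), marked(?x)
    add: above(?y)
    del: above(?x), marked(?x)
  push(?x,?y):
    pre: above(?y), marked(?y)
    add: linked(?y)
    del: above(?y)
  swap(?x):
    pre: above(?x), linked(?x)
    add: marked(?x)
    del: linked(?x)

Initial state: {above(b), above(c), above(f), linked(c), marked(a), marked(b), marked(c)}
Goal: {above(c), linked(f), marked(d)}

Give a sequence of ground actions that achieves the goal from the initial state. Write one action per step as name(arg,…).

1. flip(c,f)  →  {above(b), above(c), above(f), linked(c), marked(a), marked(b), marked(c), marked(f)}
2. flip(c,d)  →  {above(b), above(c), above(f), linked(c), marked(a), marked(b), marked(c), marked(d), marked(f)}
3. bind(c,f)  →  {above(b), above(c), linked(c), linked(f), marked(a), marked(b), marked(c), marked(d), marked(f)}

flip(c,f); flip(c,d); bind(c,f)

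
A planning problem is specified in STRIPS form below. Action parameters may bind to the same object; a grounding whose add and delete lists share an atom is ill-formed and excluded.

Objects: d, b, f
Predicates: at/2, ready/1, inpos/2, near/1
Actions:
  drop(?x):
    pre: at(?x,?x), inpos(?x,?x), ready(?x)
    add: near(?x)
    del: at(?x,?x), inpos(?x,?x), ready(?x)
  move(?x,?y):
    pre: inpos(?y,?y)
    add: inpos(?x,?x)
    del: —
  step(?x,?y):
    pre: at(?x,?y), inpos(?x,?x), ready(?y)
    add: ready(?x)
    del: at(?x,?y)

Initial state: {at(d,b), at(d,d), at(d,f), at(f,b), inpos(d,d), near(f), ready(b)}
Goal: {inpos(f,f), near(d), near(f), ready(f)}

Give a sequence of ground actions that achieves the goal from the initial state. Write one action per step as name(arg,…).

move(f,d); step(d,b); drop(d); step(f,b)

1. move(f,d)  →  {at(d,b), at(d,d), at(d,f), at(f,b), inpos(d,d), inpos(f,f), near(f), ready(b)}
2. step(d,b)  →  {at(d,d), at(d,f), at(f,b), inpos(d,d), inpos(f,f), near(f), ready(b), ready(d)}
3. drop(d)  →  {at(d,f), at(f,b), inpos(f,f), near(d), near(f), ready(b)}
4. step(f,b)  →  {at(d,f), inpos(f,f), near(d), near(f), ready(b), ready(f)}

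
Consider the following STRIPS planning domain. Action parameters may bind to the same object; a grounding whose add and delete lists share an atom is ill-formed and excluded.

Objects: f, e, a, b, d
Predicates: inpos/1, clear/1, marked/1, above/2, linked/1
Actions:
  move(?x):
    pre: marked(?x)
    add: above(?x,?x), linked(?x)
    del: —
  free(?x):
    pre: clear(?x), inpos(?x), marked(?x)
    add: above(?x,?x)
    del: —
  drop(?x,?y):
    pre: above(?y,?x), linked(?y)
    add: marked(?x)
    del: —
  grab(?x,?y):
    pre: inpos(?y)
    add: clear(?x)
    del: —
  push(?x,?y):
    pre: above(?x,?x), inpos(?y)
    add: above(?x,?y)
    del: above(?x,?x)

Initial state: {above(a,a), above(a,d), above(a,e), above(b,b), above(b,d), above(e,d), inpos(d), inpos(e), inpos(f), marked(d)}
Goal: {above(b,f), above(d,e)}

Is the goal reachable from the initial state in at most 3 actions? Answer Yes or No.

1. move(d)  →  {above(a,a), above(a,d), above(a,e), above(b,b), above(b,d), above(d,d), above(e,d), inpos(d), inpos(e), inpos(f), linked(d), marked(d)}
2. push(b,f)  →  {above(a,a), above(a,d), above(a,e), above(b,d), above(b,f), above(d,d), above(e,d), inpos(d), inpos(e), inpos(f), linked(d), marked(d)}
3. push(d,e)  →  {above(a,a), above(a,d), above(a,e), above(b,d), above(b,f), above(d,e), above(e,d), inpos(d), inpos(e), inpos(f), linked(d), marked(d)}
optimal plan length = 3; 3 ≤ 3

Yes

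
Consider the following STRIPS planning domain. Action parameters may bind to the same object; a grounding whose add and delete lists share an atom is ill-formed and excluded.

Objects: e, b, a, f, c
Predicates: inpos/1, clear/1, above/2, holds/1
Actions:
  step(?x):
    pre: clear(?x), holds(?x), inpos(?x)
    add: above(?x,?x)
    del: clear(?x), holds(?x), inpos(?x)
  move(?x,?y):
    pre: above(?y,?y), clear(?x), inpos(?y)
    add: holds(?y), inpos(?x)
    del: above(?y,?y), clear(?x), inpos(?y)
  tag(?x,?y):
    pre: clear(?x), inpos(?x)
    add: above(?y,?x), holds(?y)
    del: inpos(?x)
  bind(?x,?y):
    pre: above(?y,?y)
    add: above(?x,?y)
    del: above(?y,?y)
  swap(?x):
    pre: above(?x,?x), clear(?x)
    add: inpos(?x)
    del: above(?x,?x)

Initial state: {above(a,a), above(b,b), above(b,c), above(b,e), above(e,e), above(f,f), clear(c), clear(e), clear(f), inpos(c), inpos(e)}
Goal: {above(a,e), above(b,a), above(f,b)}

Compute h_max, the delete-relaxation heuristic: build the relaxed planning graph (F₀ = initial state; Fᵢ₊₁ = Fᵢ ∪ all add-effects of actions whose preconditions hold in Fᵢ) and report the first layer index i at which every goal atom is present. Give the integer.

F0 = init (11 atoms)
F1 = F0 ∪ {above(a,b), above(a,c), above(a,e), above(a,f), above(b,a), above(b,f), above(c,a), above(c,b), above(c,c), above(c,e), above(c,f), above(e,a), above(e,b), above(e,c), above(e,f), above(f,a), above(f,b), above(f,c), above(f,e), holds(a), holds(b), holds(c), holds(e), holds(f), inpos(f)}  (36 atoms)
goal ⊆ F1  ⇒  h_max = 1

1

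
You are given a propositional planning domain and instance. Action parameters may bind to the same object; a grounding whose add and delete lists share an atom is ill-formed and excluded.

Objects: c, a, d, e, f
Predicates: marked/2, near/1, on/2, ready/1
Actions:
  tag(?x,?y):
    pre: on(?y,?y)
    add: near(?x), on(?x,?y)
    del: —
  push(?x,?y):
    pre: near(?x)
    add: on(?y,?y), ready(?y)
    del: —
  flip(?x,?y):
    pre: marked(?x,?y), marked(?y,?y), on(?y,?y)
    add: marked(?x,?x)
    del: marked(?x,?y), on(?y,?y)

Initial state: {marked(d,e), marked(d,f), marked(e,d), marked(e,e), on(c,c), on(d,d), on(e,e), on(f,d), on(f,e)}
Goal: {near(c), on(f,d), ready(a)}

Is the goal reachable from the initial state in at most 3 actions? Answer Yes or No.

1. tag(c,c)  →  {marked(d,e), marked(d,f), marked(e,d), marked(e,e), near(c), on(c,c), on(d,d), on(e,e), on(f,d), on(f,e)}
2. push(c,a)  →  {marked(d,e), marked(d,f), marked(e,d), marked(e,e), near(c), on(a,a), on(c,c), on(d,d), on(e,e), on(f,d), on(f,e), ready(a)}
optimal plan length = 2; 2 ≤ 3

Yes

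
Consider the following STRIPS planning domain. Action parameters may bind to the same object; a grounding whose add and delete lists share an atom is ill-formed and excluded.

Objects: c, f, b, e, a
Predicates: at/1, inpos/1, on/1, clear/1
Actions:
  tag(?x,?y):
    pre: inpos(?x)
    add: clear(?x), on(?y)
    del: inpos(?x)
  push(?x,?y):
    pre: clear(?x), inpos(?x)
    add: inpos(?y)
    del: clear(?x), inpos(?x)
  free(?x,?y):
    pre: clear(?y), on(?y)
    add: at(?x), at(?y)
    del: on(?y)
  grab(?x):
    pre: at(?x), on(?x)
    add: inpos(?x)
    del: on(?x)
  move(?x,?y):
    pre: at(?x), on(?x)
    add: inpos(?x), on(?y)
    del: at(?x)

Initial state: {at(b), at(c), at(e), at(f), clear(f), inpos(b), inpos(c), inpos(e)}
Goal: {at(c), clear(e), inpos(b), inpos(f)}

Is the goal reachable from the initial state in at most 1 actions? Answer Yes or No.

No

1. tag(e,f)  →  {at(b), at(c), at(e), at(f), clear(e), clear(f), inpos(b), inpos(c), on(f)}
2. grab(f)  →  {at(b), at(c), at(e), at(f), clear(e), clear(f), inpos(b), inpos(c), inpos(f)}
optimal plan length = 2; 2 > 1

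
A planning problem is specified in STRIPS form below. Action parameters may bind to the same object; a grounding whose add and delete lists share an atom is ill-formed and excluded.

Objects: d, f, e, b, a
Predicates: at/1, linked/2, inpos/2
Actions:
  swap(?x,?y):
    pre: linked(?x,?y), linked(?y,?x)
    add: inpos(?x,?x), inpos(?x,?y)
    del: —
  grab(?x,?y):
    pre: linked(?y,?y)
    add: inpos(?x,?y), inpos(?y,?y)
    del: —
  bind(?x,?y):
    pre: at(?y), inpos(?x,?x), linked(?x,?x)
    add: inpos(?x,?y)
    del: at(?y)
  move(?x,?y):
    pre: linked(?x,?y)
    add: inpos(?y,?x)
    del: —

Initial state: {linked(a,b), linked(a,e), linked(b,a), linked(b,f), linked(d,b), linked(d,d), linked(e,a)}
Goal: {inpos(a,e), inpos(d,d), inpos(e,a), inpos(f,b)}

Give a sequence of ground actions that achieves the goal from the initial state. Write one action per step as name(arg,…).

swap(d,d); swap(e,a); swap(a,e); move(b,f)

1. swap(d,d)  →  {inpos(d,d), linked(a,b), linked(a,e), linked(b,a), linked(b,f), linked(d,b), linked(d,d), linked(e,a)}
2. swap(e,a)  →  {inpos(d,d), inpos(e,a), inpos(e,e), linked(a,b), linked(a,e), linked(b,a), linked(b,f), linked(d,b), linked(d,d), linked(e,a)}
3. swap(a,e)  →  {inpos(a,a), inpos(a,e), inpos(d,d), inpos(e,a), inpos(e,e), linked(a,b), linked(a,e), linked(b,a), linked(b,f), linked(d,b), linked(d,d), linked(e,a)}
4. move(b,f)  →  {inpos(a,a), inpos(a,e), inpos(d,d), inpos(e,a), inpos(e,e), inpos(f,b), linked(a,b), linked(a,e), linked(b,a), linked(b,f), linked(d,b), linked(d,d), linked(e,a)}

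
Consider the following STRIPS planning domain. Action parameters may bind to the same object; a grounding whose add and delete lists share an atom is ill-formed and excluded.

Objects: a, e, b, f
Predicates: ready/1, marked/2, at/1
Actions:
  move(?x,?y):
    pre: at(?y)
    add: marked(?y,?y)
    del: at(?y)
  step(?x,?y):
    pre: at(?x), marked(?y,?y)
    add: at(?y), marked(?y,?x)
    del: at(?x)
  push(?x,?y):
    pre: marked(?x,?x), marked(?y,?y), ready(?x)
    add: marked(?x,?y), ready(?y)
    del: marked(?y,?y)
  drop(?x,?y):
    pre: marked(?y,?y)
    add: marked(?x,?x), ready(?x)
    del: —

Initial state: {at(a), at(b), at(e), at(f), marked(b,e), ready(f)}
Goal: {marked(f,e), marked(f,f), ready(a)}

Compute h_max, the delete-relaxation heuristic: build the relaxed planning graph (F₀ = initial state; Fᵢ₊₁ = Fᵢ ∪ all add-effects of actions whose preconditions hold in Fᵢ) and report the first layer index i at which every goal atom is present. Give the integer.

F0 = init (6 atoms)
F1 = F0 ∪ {marked(a,a), marked(b,b), marked(e,e), marked(f,f)}  (10 atoms)
F2 = F1 ∪ {marked(a,b), marked(a,e), marked(a,f), marked(b,a), marked(b,f), marked(e,a), marked(e,b), marked(e,f), marked(f,a), marked(f,b), marked(f,e), ready(a), ready(b), ready(e)}  (24 atoms)
goal ⊆ F2  ⇒  h_max = 2

2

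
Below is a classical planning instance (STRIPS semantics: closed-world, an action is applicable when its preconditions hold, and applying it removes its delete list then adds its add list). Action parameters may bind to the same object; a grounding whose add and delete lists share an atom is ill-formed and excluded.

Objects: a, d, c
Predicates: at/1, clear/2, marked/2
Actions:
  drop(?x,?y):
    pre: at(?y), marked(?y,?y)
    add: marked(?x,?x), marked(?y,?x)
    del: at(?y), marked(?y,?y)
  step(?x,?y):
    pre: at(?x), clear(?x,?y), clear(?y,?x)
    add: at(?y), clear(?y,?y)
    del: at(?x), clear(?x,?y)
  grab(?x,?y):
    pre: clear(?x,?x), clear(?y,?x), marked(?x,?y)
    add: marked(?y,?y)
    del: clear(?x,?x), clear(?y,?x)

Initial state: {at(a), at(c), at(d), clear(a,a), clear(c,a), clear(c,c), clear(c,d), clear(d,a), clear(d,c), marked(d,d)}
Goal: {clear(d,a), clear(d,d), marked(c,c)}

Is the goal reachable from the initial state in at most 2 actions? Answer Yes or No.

Yes

1. drop(c,d)  →  {at(a), at(c), clear(a,a), clear(c,a), clear(c,c), clear(c,d), clear(d,a), clear(d,c), marked(c,c), marked(d,c)}
2. step(c,d)  →  {at(a), at(d), clear(a,a), clear(c,a), clear(c,c), clear(d,a), clear(d,c), clear(d,d), marked(c,c), marked(d,c)}
optimal plan length = 2; 2 ≤ 2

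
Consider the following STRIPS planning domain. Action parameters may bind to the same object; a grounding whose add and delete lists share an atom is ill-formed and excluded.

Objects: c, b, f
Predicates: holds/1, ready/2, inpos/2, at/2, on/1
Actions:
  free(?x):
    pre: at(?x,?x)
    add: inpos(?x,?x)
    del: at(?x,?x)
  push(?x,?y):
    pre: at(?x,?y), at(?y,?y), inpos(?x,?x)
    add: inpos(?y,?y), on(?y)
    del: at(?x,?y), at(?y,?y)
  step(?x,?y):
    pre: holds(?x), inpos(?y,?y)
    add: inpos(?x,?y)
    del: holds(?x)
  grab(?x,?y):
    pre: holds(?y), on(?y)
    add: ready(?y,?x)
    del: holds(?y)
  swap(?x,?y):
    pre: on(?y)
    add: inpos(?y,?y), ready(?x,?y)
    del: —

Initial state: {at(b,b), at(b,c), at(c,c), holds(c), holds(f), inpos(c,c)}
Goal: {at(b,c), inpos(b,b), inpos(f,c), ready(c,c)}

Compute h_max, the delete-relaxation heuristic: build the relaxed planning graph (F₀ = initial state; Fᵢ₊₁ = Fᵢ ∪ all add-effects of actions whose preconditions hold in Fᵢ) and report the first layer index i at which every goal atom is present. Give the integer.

F0 = init (6 atoms)
F1 = F0 ∪ {inpos(b,b), inpos(f,c), on(c)}  (9 atoms)
F2 = F1 ∪ {inpos(c,b), inpos(f,b), on(b), ready(b,c), ready(c,b), ready(c,c), ready(c,f), ready(f,c)}  (17 atoms)
goal ⊆ F2  ⇒  h_max = 2

2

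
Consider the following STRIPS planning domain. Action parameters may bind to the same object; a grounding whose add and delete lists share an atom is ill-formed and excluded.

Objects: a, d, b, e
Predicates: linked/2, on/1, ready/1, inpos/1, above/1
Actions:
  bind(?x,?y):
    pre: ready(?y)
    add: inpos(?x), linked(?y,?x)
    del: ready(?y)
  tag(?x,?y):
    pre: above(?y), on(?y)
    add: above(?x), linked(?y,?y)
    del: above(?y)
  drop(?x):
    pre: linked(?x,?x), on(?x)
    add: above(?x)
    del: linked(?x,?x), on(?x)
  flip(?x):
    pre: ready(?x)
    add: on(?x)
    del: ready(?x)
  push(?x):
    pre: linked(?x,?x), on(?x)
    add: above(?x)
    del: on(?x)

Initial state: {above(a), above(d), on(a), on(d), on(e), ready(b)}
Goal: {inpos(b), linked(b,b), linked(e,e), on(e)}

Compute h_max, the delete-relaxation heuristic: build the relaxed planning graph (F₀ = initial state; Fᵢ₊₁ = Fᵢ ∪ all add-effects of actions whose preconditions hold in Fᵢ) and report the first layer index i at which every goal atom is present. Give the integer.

2

F0 = init (6 atoms)
F1 = F0 ∪ {above(b), above(e), inpos(a), inpos(b), inpos(d), inpos(e), linked(a,a), linked(b,a), linked(b,b), linked(b,d), linked(b,e), linked(d,d), on(b)}  (19 atoms)
F2 = F1 ∪ {linked(e,e)}  (20 atoms)
goal ⊆ F2  ⇒  h_max = 2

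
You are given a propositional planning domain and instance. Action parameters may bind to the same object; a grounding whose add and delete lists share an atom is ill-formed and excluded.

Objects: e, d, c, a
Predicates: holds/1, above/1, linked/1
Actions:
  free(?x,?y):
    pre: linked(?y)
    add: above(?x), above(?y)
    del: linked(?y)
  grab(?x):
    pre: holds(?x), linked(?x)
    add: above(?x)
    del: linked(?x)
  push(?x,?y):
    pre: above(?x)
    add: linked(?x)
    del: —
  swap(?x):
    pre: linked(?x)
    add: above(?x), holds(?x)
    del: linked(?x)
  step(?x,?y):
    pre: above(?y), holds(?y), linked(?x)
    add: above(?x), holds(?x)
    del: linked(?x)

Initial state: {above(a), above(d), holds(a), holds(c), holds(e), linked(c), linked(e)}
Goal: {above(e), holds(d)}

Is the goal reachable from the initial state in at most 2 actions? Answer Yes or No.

No

1. free(e,e)  →  {above(a), above(d), above(e), holds(a), holds(c), holds(e), linked(c)}
2. push(d,e)  →  {above(a), above(d), above(e), holds(a), holds(c), holds(e), linked(c), linked(d)}
3. swap(d)  →  {above(a), above(d), above(e), holds(a), holds(c), holds(d), holds(e), linked(c)}
optimal plan length = 3; 3 > 2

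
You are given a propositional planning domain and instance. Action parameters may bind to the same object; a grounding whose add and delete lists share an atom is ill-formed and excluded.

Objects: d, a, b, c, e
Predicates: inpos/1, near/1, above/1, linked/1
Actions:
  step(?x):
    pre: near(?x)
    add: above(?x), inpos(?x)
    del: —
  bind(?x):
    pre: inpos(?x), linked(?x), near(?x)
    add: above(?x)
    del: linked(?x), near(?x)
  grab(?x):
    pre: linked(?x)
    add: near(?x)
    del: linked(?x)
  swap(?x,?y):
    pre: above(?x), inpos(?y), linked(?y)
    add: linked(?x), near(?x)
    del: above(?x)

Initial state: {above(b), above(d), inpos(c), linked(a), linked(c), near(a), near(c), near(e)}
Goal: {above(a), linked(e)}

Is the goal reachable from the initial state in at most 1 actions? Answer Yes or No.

No

1. step(a)  →  {above(a), above(b), above(d), inpos(a), inpos(c), linked(a), linked(c), near(a), near(c), near(e)}
2. step(e)  →  {above(a), above(b), above(d), above(e), inpos(a), inpos(c), inpos(e), linked(a), linked(c), near(a), near(c), near(e)}
3. swap(e,a)  →  {above(a), above(b), above(d), inpos(a), inpos(c), inpos(e), linked(a), linked(c), linked(e), near(a), near(c), near(e)}
optimal plan length = 3; 3 > 1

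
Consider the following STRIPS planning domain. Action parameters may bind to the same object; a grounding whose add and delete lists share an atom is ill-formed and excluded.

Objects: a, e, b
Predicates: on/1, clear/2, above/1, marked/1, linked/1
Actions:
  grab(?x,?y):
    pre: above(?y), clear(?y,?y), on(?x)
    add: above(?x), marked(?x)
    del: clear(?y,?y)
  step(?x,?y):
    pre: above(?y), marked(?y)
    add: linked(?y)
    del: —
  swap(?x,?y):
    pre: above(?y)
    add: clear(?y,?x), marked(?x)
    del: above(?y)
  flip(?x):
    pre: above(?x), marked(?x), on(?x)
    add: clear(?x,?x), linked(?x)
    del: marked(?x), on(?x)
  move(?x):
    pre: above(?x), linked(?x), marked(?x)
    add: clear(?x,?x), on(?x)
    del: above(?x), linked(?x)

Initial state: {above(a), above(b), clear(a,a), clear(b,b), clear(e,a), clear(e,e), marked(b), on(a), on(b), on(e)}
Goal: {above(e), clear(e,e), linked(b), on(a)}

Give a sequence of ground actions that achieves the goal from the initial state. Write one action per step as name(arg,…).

1. grab(e,a)  →  {above(a), above(b), above(e), clear(b,b), clear(e,a), clear(e,e), marked(b), marked(e), on(a), on(b), on(e)}
2. step(a,b)  →  {above(a), above(b), above(e), clear(b,b), clear(e,a), clear(e,e), linked(b), marked(b), marked(e), on(a), on(b), on(e)}

grab(e,a); step(a,b)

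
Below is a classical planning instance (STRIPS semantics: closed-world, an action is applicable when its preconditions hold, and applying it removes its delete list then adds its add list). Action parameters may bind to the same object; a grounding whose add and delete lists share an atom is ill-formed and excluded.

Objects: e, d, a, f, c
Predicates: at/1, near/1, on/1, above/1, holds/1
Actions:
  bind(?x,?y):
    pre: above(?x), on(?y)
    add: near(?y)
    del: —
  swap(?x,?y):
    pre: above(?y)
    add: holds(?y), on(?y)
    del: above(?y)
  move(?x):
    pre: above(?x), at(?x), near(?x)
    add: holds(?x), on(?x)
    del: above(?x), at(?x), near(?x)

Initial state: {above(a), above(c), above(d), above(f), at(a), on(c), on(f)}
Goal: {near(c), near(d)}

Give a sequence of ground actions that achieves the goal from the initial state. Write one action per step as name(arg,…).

1. bind(d,c)  →  {above(a), above(c), above(d), above(f), at(a), near(c), on(c), on(f)}
2. swap(e,d)  →  {above(a), above(c), above(f), at(a), holds(d), near(c), on(c), on(d), on(f)}
3. bind(a,d)  →  {above(a), above(c), above(f), at(a), holds(d), near(c), near(d), on(c), on(d), on(f)}

bind(d,c); swap(e,d); bind(a,d)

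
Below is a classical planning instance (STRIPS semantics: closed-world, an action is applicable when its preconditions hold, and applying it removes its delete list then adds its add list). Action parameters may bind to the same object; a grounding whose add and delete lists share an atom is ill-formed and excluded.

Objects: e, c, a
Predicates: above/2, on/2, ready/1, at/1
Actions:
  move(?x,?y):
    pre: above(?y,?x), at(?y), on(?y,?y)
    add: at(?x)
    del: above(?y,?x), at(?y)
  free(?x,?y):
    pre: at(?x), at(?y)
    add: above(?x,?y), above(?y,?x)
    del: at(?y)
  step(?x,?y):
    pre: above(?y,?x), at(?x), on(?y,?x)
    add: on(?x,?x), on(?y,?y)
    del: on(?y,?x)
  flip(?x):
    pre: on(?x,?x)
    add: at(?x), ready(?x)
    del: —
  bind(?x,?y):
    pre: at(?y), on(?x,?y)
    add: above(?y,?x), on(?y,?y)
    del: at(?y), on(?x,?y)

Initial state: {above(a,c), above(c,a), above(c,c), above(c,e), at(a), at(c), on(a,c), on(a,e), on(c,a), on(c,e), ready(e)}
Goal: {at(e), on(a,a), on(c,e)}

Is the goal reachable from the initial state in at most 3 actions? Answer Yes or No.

Yes

1. step(c,a)  →  {above(a,c), above(c,a), above(c,c), above(c,e), at(a), at(c), on(a,a), on(a,e), on(c,a), on(c,c), on(c,e), ready(e)}
2. move(e,c)  →  {above(a,c), above(c,a), above(c,c), at(a), at(e), on(a,a), on(a,e), on(c,a), on(c,c), on(c,e), ready(e)}
optimal plan length = 2; 2 ≤ 3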